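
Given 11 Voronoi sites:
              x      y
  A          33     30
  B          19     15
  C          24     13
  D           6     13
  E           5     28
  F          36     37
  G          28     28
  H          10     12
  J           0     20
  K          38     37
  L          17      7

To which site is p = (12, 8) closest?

H

Squared Euclidean distances:
|pA|² = (12−33)² + (8−30)² = 441 + 484 = 925
|pB|² = (12−19)² + (8−15)² = 49 + 49 = 98
|pC|² = (12−24)² + (8−13)² = 144 + 25 = 169
|pD|² = (12−6)² + (8−13)² = 36 + 25 = 61
|pE|² = (12−5)² + (8−28)² = 49 + 400 = 449
|pF|² = (12−36)² + (8−37)² = 576 + 841 = 1417
|pG|² = (12−28)² + (8−28)² = 256 + 400 = 656
|pH|² = (12−10)² + (8−12)² = 4 + 16 = 20
|pJ|² = (12−0)² + (8−20)² = 144 + 144 = 288
|pK|² = (12−38)² + (8−37)² = 676 + 841 = 1517
|pL|² = (12−17)² + (8−7)² = 25 + 1 = 26
Minimum is at H.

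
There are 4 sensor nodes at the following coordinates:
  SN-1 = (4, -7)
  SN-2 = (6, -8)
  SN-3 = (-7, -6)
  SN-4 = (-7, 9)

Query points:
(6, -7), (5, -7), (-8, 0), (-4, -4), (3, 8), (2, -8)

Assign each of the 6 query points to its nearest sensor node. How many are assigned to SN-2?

(6, -7) — d² to each: SN-1:4, SN-2:1, SN-3:170, SN-4:425 → nearest is SN-2
(5, -7) — d² to each: SN-1:1, SN-2:2, SN-3:145, SN-4:400 → nearest is SN-1
(-8, 0) — d² to each: SN-1:193, SN-2:260, SN-3:37, SN-4:82 → nearest is SN-3
(-4, -4) — d² to each: SN-1:73, SN-2:116, SN-3:13, SN-4:178 → nearest is SN-3
(3, 8) — d² to each: SN-1:226, SN-2:265, SN-3:296, SN-4:101 → nearest is SN-4
(2, -8) — d² to each: SN-1:5, SN-2:16, SN-3:85, SN-4:370 → nearest is SN-1
1 of the 6 points has SN-2 as nearest.

1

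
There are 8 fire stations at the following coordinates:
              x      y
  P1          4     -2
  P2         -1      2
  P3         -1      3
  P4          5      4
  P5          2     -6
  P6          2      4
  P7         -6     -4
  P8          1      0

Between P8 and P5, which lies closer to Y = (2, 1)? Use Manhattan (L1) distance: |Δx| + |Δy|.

P8

d(Y,P8) = |2−1| + |1−0| = 1 + 1 = 2
d(Y,P5) = |2−2| + |1−(-6)| = 0 + 7 = 7
2 < 7, so P8 is closer.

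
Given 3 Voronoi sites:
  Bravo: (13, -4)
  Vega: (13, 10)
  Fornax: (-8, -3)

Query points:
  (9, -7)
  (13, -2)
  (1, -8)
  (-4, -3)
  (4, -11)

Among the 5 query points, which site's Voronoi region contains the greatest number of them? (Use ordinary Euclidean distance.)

Bravo

(9, -7) — d² to each: Bravo:25, Vega:305, Fornax:305 → nearest is Bravo
(13, -2) — d² to each: Bravo:4, Vega:144, Fornax:442 → nearest is Bravo
(1, -8) — d² to each: Bravo:160, Vega:468, Fornax:106 → nearest is Fornax
(-4, -3) — d² to each: Bravo:290, Vega:458, Fornax:16 → nearest is Fornax
(4, -11) — d² to each: Bravo:130, Vega:522, Fornax:208 → nearest is Bravo
Tally — Bravo:3, Fornax:2. Bravo captures the most (3).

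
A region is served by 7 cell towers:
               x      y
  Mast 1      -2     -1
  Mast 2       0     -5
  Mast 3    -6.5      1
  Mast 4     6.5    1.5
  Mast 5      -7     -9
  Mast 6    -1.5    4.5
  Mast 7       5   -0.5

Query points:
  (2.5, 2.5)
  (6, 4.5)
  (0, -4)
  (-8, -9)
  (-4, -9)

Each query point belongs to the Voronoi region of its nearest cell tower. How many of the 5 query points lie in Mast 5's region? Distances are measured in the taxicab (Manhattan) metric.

(2.5, 2.5) — d to each: Mast 1:8, Mast 2:10, Mast 3:10.5, Mast 4:5, Mast 5:21, Mast 6:6, Mast 7:5.5 → nearest is Mast 4
(6, 4.5) — d to each: Mast 1:13.5, Mast 2:15.5, Mast 3:16, Mast 4:3.5, Mast 5:26.5, Mast 6:7.5, Mast 7:6 → nearest is Mast 4
(0, -4) — d to each: Mast 1:5, Mast 2:1, Mast 3:11.5, Mast 4:12, Mast 5:12, Mast 6:10, Mast 7:8.5 → nearest is Mast 2
(-8, -9) — d to each: Mast 1:14, Mast 2:12, Mast 3:11.5, Mast 4:25, Mast 5:1, Mast 6:20, Mast 7:21.5 → nearest is Mast 5
(-4, -9) — d to each: Mast 1:10, Mast 2:8, Mast 3:12.5, Mast 4:21, Mast 5:3, Mast 6:16, Mast 7:17.5 → nearest is Mast 5
2 of the 5 points have Mast 5 as nearest.

2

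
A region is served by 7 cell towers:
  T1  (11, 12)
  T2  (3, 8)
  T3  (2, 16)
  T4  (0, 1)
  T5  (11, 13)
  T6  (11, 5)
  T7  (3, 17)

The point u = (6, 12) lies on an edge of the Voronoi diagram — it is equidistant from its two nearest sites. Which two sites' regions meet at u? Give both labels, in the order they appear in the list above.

Squared distances from u to each site:
|uT1|² = (6−11)² + (12−12)² = 25 + 0 = 25
|uT2|² = (6−3)² + (12−8)² = 9 + 16 = 25
|uT3|² = (6−2)² + (12−16)² = 16 + 16 = 32
|uT4|² = (6−0)² + (12−1)² = 36 + 121 = 157
|uT5|² = (6−11)² + (12−13)² = 25 + 1 = 26
|uT6|² = (6−11)² + (12−5)² = 25 + 49 = 74
|uT7|² = (6−3)² + (12−17)² = 9 + 25 = 34
u is equidistant from T1 and T2 (both at squared distance 25), and every other site is strictly farther — so u lies on the T1–T2 Voronoi edge.

T1 and T2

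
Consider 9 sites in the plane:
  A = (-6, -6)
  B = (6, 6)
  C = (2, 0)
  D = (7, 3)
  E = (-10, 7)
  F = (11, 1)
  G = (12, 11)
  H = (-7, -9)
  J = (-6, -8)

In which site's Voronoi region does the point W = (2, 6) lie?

Squared Euclidean distances:
|WA|² = 64 + 144 = 208
|WB|² = 16 + 0 = 16
|WC|² = 0 + 36 = 36
|WD|² = 25 + 9 = 34
|WE|² = 144 + 1 = 145
|WF|² = 81 + 25 = 106
|WG|² = 100 + 25 = 125
|WH|² = 81 + 225 = 306
|WJ|² = 64 + 196 = 260
The smallest is to B, so W lies in the Voronoi region of B.

B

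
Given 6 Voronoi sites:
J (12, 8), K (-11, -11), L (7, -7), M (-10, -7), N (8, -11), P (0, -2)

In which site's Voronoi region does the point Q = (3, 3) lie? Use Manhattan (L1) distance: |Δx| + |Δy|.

d(Q,J) = 9 + 5 = 14
d(Q,K) = 14 + 14 = 28
d(Q,L) = 4 + 10 = 14
d(Q,M) = 13 + 10 = 23
d(Q,N) = 5 + 14 = 19
d(Q,P) = 3 + 5 = 8
The smallest is to P, so Q lies in the Voronoi region of P.

P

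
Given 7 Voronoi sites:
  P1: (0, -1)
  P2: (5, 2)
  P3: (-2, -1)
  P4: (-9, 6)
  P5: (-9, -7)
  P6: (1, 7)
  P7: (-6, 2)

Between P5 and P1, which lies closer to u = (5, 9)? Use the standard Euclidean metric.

Compare squared distances:
|uP5|² = (5−(-9))² + (9−(-7))² = 196 + 256 = 452
|uP1|² = (5−0)² + (9−(-1))² = 25 + 100 = 125
452 > 125, so P1 is closer.

P1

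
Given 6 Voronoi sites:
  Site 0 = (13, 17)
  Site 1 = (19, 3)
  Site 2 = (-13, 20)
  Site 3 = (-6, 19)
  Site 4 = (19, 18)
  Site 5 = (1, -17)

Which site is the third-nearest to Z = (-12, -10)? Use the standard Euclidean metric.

Since √ is increasing, it suffices to compare squared distances:
d²(Z, Site 0) = 625 + 729 = 1354
d²(Z, Site 1) = 961 + 169 = 1130
d²(Z, Site 2) = 1 + 900 = 901
d²(Z, Site 3) = 36 + 841 = 877
d²(Z, Site 4) = 961 + 784 = 1745
d²(Z, Site 5) = 169 + 49 = 218
Sorted ascending: Site 5, Site 3, Site 2, Site 1, … — the third-nearest is Site 2.

Site 2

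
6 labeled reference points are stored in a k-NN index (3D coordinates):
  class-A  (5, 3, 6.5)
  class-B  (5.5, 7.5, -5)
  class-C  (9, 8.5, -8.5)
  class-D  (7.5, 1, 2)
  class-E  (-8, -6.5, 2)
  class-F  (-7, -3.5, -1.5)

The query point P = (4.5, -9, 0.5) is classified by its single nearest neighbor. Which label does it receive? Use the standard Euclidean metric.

Squared Euclidean distances:
d²(P, class-A) = (4.5−5)² + (-9−3)² + (0.5−6.5)² = 0.25 + 144 + 36 = 180.25
d²(P, class-B) = (4.5−5.5)² + (-9−7.5)² + (0.5−(-5))² = 1 + 272.25 + 30.25 = 303.5
d²(P, class-C) = (4.5−9)² + (-9−8.5)² + (0.5−(-8.5))² = 20.25 + 306.25 + 81 = 407.5
d²(P, class-D) = (4.5−7.5)² + (-9−1)² + (0.5−2)² = 9 + 100 + 2.25 = 111.25
d²(P, class-E) = (4.5−(-8))² + (-9−(-6.5))² + (0.5−2)² = 156.25 + 6.25 + 2.25 = 164.75
d²(P, class-F) = (4.5−(-7))² + (-9−(-3.5))² + (0.5−(-1.5))² = 132.25 + 30.25 + 4 = 166.5
Minimum is at class-D.

class-D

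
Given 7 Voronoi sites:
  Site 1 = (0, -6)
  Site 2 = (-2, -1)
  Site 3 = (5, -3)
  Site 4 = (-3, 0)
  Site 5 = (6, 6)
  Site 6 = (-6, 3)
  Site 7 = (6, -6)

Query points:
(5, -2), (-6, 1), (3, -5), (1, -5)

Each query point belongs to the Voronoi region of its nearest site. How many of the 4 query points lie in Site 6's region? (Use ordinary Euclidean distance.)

(5, -2) — d² to each: Site 1:41, Site 2:50, Site 3:1, Site 4:68, Site 5:65, Site 6:146, Site 7:17 → nearest is Site 3
(-6, 1) — d² to each: Site 1:85, Site 2:20, Site 3:137, Site 4:10, Site 5:169, Site 6:4, Site 7:193 → nearest is Site 6
(3, -5) — d² to each: Site 1:10, Site 2:41, Site 3:8, Site 4:61, Site 5:130, Site 6:145, Site 7:10 → nearest is Site 3
(1, -5) — d² to each: Site 1:2, Site 2:25, Site 3:20, Site 4:41, Site 5:146, Site 6:113, Site 7:26 → nearest is Site 1
1 of the 4 points has Site 6 as nearest.

1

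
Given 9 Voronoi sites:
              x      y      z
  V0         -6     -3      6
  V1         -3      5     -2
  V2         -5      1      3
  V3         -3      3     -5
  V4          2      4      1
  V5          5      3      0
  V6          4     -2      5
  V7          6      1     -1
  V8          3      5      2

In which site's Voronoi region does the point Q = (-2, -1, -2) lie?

V3

Compare squared distances (the ordering matches that of the actual distances):
|QV0|² = (-2−(-6))² + (-1−(-3))² + (-2−6)² = 16 + 4 + 64 = 84
|QV1|² = (-2−(-3))² + (-1−5)² + (-2−(-2))² = 1 + 36 + 0 = 37
|QV2|² = (-2−(-5))² + (-1−1)² + (-2−3)² = 9 + 4 + 25 = 38
|QV3|² = (-2−(-3))² + (-1−3)² + (-2−(-5))² = 1 + 16 + 9 = 26
|QV4|² = (-2−2)² + (-1−4)² + (-2−1)² = 16 + 25 + 9 = 50
|QV5|² = (-2−5)² + (-1−3)² + (-2−0)² = 49 + 16 + 4 = 69
|QV6|² = (-2−4)² + (-1−(-2))² + (-2−5)² = 36 + 1 + 49 = 86
|QV7|² = (-2−6)² + (-1−1)² + (-2−(-1))² = 64 + 4 + 1 = 69
|QV8|² = (-2−3)² + (-1−5)² + (-2−2)² = 25 + 36 + 16 = 77
Minimum is at V3.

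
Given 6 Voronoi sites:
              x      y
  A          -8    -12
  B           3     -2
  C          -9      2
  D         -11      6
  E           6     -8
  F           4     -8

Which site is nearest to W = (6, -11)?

Since √ is increasing, it suffices to compare squared distances:
|WA|² = (6−(-8))² + (-11−(-12))² = 196 + 1 = 197
|WB|² = (6−3)² + (-11−(-2))² = 9 + 81 = 90
|WC|² = (6−(-9))² + (-11−2)² = 225 + 169 = 394
|WD|² = (6−(-11))² + (-11−6)² = 289 + 289 = 578
|WE|² = (6−6)² + (-11−(-8))² = 0 + 9 = 9
|WF|² = (6−4)² + (-11−(-8))² = 4 + 9 = 13
E is nearest.

E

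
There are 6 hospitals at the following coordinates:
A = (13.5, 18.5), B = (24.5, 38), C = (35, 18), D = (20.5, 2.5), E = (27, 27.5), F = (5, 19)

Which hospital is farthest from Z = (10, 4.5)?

B

Compare squared distances (the ordering matches that of the actual distances):
|ZA|² = 12.25 + 196 = 208.25
|ZB|² = 210.25 + 1122.25 = 1332.5
|ZC|² = 625 + 182.25 = 807.25
|ZD|² = 110.25 + 4 = 114.25
|ZE|² = 289 + 529 = 818
|ZF|² = 25 + 210.25 = 235.25
The largest is to B.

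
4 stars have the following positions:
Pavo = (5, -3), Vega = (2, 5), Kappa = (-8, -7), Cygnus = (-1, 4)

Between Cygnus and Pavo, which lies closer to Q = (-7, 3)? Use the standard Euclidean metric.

Cygnus

Compare squared distances:
d²(Q, Cygnus) = (-7−(-1))² + (3−4)² = 36 + 1 = 37
d²(Q, Pavo) = (-7−5)² + (3−(-3))² = 144 + 36 = 180
37 < 180, so Cygnus is closer.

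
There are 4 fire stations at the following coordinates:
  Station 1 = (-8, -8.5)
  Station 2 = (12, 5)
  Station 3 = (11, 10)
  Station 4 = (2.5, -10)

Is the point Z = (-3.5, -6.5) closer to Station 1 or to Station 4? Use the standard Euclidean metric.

Compare squared distances:
d²(Z, Station 1) = (-3.5−(-8))² + (-6.5−(-8.5))² = 20.25 + 4 = 24.25
d²(Z, Station 4) = (-3.5−2.5)² + (-6.5−(-10))² = 36 + 12.25 = 48.25
24.25 < 48.25, so Station 1 is closer.

Station 1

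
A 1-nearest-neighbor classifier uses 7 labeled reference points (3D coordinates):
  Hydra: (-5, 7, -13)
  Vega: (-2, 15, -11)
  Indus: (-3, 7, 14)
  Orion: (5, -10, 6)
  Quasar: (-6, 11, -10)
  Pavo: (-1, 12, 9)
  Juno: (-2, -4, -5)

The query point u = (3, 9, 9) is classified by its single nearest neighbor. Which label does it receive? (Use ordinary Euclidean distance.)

Pavo

Since √ is increasing, it suffices to compare squared distances:
d²(u, Hydra) = (3−(-5))² + (9−7)² + (9−(-13))² = 64 + 4 + 484 = 552
d²(u, Vega) = (3−(-2))² + (9−15)² + (9−(-11))² = 25 + 36 + 400 = 461
d²(u, Indus) = (3−(-3))² + (9−7)² + (9−14)² = 36 + 4 + 25 = 65
d²(u, Orion) = (3−5)² + (9−(-10))² + (9−6)² = 4 + 361 + 9 = 374
d²(u, Quasar) = (3−(-6))² + (9−11)² + (9−(-10))² = 81 + 4 + 361 = 446
d²(u, Pavo) = (3−(-1))² + (9−12)² + (9−9)² = 16 + 9 + 0 = 25
d²(u, Juno) = (3−(-2))² + (9−(-4))² + (9−(-5))² = 25 + 169 + 196 = 390
The smallest is to Pavo, so u lies in the Voronoi region of Pavo.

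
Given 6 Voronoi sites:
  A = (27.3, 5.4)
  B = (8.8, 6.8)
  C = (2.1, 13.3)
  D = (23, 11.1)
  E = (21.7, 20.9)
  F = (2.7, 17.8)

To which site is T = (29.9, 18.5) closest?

E

Since √ is increasing, it suffices to compare squared distances:
|TA|² = (29.9−27.3)² + (18.5−5.4)² = 6.76 + 171.61 = 178.37
|TB|² = (29.9−8.8)² + (18.5−6.8)² = 445.21 + 136.89 = 582.1
|TC|² = (29.9−2.1)² + (18.5−13.3)² = 772.84 + 27.04 = 799.88
|TD|² = (29.9−23)² + (18.5−11.1)² = 47.61 + 54.76 = 102.37
|TE|² = (29.9−21.7)² + (18.5−20.9)² = 67.24 + 5.76 = 73
|TF|² = (29.9−2.7)² + (18.5−17.8)² = 739.84 + 0.49 = 740.33
The smallest is to E, so T lies in the Voronoi region of E.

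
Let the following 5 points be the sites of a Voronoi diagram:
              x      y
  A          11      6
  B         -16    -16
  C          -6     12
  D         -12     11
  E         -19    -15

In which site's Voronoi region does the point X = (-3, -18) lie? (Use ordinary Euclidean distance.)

Compare squared distances (the ordering matches that of the actual distances):
|XA|² = (-3−11)² + (-18−6)² = 196 + 576 = 772
|XB|² = (-3−(-16))² + (-18−(-16))² = 169 + 4 = 173
|XC|² = (-3−(-6))² + (-18−12)² = 9 + 900 = 909
|XD|² = (-3−(-12))² + (-18−11)² = 81 + 841 = 922
|XE|² = (-3−(-19))² + (-18−(-15))² = 256 + 9 = 265
Minimum is at B.

B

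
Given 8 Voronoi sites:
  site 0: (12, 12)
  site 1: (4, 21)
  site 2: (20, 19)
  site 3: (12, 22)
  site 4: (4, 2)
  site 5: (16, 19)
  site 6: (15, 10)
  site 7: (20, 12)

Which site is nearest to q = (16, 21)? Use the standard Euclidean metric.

site 5

Squared Euclidean distances:
d²(q, site 0) = 16 + 81 = 97
d²(q, site 1) = 144 + 0 = 144
d²(q, site 2) = 16 + 4 = 20
d²(q, site 3) = 16 + 1 = 17
d²(q, site 4) = 144 + 361 = 505
d²(q, site 5) = 0 + 4 = 4
d²(q, site 6) = 1 + 121 = 122
d²(q, site 7) = 16 + 81 = 97
site 5 is nearest.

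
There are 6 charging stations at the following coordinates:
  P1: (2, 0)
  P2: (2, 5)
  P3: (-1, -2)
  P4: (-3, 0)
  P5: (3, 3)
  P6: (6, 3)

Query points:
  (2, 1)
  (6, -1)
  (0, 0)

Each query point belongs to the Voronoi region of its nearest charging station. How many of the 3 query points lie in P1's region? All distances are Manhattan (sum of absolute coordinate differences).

2

(2, 1) — d to each: P1:1, P2:4, P3:6, P4:6, P5:3, P6:6 → nearest is P1
(6, -1) — d to each: P1:5, P2:10, P3:8, P4:10, P5:7, P6:4 → nearest is P6
(0, 0) — d to each: P1:2, P2:7, P3:3, P4:3, P5:6, P6:9 → nearest is P1
2 of the 3 points have P1 as nearest.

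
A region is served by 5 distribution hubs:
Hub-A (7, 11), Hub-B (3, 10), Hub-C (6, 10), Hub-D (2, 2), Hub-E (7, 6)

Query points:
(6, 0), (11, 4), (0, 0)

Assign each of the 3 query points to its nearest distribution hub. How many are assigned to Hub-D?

(6, 0) — d² to each: Hub-A:122, Hub-B:109, Hub-C:100, Hub-D:20, Hub-E:37 → nearest is Hub-D
(11, 4) — d² to each: Hub-A:65, Hub-B:100, Hub-C:61, Hub-D:85, Hub-E:20 → nearest is Hub-E
(0, 0) — d² to each: Hub-A:170, Hub-B:109, Hub-C:136, Hub-D:8, Hub-E:85 → nearest is Hub-D
2 of the 3 points have Hub-D as nearest.

2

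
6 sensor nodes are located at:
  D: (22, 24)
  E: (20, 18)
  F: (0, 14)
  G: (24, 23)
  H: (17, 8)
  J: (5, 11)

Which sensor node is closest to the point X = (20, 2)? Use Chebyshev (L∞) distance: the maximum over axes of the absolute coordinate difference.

H

d(X,D) = max(2, 22) = 22
d(X,E) = max(0, 16) = 16
d(X,F) = max(20, 12) = 20
d(X,G) = max(4, 21) = 21
d(X,H) = max(3, 6) = 6
d(X,J) = max(15, 9) = 15
Minimum is at H.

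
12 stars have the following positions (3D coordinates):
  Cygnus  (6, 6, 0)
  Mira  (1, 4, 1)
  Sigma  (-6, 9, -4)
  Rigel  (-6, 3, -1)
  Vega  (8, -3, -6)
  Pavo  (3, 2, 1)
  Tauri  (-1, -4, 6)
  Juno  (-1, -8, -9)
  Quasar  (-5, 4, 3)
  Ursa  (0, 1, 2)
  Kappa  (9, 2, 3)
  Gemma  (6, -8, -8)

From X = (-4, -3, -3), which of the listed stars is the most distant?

Since √ is increasing, it suffices to compare squared distances:
d²(X, Cygnus) = (-4−6)² + (-3−6)² + (-3−0)² = 100 + 81 + 9 = 190
d²(X, Mira) = (-4−1)² + (-3−4)² + (-3−1)² = 25 + 49 + 16 = 90
d²(X, Sigma) = (-4−(-6))² + (-3−9)² + (-3−(-4))² = 4 + 144 + 1 = 149
d²(X, Rigel) = (-4−(-6))² + (-3−3)² + (-3−(-1))² = 4 + 36 + 4 = 44
d²(X, Vega) = (-4−8)² + (-3−(-3))² + (-3−(-6))² = 144 + 0 + 9 = 153
d²(X, Pavo) = (-4−3)² + (-3−2)² + (-3−1)² = 49 + 25 + 16 = 90
d²(X, Tauri) = (-4−(-1))² + (-3−(-4))² + (-3−6)² = 9 + 1 + 81 = 91
d²(X, Juno) = (-4−(-1))² + (-3−(-8))² + (-3−(-9))² = 9 + 25 + 36 = 70
d²(X, Quasar) = (-4−(-5))² + (-3−4)² + (-3−3)² = 1 + 49 + 36 = 86
d²(X, Ursa) = (-4−0)² + (-3−1)² + (-3−2)² = 16 + 16 + 25 = 57
d²(X, Kappa) = (-4−9)² + (-3−2)² + (-3−3)² = 169 + 25 + 36 = 230
d²(X, Gemma) = (-4−6)² + (-3−(-8))² + (-3−(-8))² = 100 + 25 + 25 = 150
The largest is to Kappa.

Kappa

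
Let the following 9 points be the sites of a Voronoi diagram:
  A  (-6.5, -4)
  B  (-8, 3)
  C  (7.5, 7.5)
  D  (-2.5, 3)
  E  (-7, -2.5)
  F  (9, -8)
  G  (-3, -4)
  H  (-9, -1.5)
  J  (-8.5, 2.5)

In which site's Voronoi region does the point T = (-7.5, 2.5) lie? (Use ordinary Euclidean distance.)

Since √ is increasing, it suffices to compare squared distances:
|TA|² = (-7.5−(-6.5))² + (2.5−(-4))² = 1 + 42.25 = 43.25
|TB|² = (-7.5−(-8))² + (2.5−3)² = 0.25 + 0.25 = 0.5
|TC|² = (-7.5−7.5)² + (2.5−7.5)² = 225 + 25 = 250
|TD|² = (-7.5−(-2.5))² + (2.5−3)² = 25 + 0.25 = 25.25
|TE|² = (-7.5−(-7))² + (2.5−(-2.5))² = 0.25 + 25 = 25.25
|TF|² = (-7.5−9)² + (2.5−(-8))² = 272.25 + 110.25 = 382.5
|TG|² = (-7.5−(-3))² + (2.5−(-4))² = 20.25 + 42.25 = 62.5
|TH|² = (-7.5−(-9))² + (2.5−(-1.5))² = 2.25 + 16 = 18.25
|TJ|² = (-7.5−(-8.5))² + (2.5−2.5)² = 1 + 0 = 1
Minimum is at B.

B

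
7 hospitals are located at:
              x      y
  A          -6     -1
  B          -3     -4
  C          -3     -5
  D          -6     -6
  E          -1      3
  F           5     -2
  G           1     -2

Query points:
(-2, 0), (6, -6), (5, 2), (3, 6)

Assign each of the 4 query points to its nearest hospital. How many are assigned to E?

(-2, 0) — d² to each: A:17, B:17, C:26, D:52, E:10, F:53, G:13 → nearest is E
(6, -6) — d² to each: A:169, B:85, C:82, D:144, E:130, F:17, G:41 → nearest is F
(5, 2) — d² to each: A:130, B:100, C:113, D:185, E:37, F:16, G:32 → nearest is F
(3, 6) — d² to each: A:130, B:136, C:157, D:225, E:25, F:68, G:68 → nearest is E
2 of the 4 points have E as nearest.

2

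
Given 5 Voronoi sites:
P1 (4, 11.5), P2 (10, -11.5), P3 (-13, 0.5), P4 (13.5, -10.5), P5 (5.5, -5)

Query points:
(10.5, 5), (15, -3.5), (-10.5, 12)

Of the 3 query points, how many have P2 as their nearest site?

(10.5, 5) — d² to each: P1:84.5, P2:272.5, P3:572.5, P4:249.25, P5:125 → nearest is P1
(15, -3.5) — d² to each: P1:346, P2:89, P3:800, P4:51.25, P5:92.5 → nearest is P4
(-10.5, 12) — d² to each: P1:210.5, P2:972.5, P3:138.5, P4:1082.25, P5:545 → nearest is P3
0 of the 3 points have P2 as nearest.

0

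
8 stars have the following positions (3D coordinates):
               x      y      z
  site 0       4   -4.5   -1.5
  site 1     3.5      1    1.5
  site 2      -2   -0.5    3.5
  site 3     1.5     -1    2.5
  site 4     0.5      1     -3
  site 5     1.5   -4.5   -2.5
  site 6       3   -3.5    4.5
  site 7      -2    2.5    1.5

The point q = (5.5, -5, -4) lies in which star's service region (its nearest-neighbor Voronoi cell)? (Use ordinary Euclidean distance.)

site 0

Since √ is increasing, it suffices to compare squared distances:
d²(q, site 0) = 2.25 + 0.25 + 6.25 = 8.75
d²(q, site 1) = 4 + 36 + 30.25 = 70.25
d²(q, site 2) = 56.25 + 20.25 + 56.25 = 132.75
d²(q, site 3) = 16 + 16 + 42.25 = 74.25
d²(q, site 4) = 25 + 36 + 1 = 62
d²(q, site 5) = 16 + 0.25 + 2.25 = 18.5
d²(q, site 6) = 6.25 + 2.25 + 72.25 = 80.75
d²(q, site 7) = 56.25 + 56.25 + 30.25 = 142.75
site 0 is nearest.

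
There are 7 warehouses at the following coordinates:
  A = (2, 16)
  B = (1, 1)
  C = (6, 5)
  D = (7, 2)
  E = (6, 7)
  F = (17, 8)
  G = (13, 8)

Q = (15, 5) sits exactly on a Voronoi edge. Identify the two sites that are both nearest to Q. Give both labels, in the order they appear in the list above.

Squared distances from Q to each site:
|QA|² = (15−2)² + (5−16)² = 169 + 121 = 290
|QB|² = (15−1)² + (5−1)² = 196 + 16 = 212
|QC|² = (15−6)² + (5−5)² = 81 + 0 = 81
|QD|² = (15−7)² + (5−2)² = 64 + 9 = 73
|QE|² = (15−6)² + (5−7)² = 81 + 4 = 85
|QF|² = (15−17)² + (5−8)² = 4 + 9 = 13
|QG|² = (15−13)² + (5−8)² = 4 + 9 = 13
Q is equidistant from F and G (both at squared distance 13), and every other site is strictly farther — so Q lies on the F–G Voronoi edge.

F and G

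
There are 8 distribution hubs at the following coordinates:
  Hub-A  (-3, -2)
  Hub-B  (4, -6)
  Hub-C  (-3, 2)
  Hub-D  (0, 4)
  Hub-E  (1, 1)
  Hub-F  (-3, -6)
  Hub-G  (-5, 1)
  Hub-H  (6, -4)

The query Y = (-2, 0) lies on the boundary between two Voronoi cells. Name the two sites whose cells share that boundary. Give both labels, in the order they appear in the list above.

Squared distances from Y to each site:
d²(Y, Hub-A) = (-2−(-3))² + (0−(-2))² = 1 + 4 = 5
d²(Y, Hub-B) = (-2−4)² + (0−(-6))² = 36 + 36 = 72
d²(Y, Hub-C) = (-2−(-3))² + (0−2)² = 1 + 4 = 5
d²(Y, Hub-D) = (-2−0)² + (0−4)² = 4 + 16 = 20
d²(Y, Hub-E) = (-2−1)² + (0−1)² = 9 + 1 = 10
d²(Y, Hub-F) = (-2−(-3))² + (0−(-6))² = 1 + 36 = 37
d²(Y, Hub-G) = (-2−(-5))² + (0−1)² = 9 + 1 = 10
d²(Y, Hub-H) = (-2−6)² + (0−(-4))² = 64 + 16 = 80
Y is equidistant from Hub-A and Hub-C (both at squared distance 5), and every other site is strictly farther — so Y lies on the Hub-A–Hub-C Voronoi edge.

Hub-A and Hub-C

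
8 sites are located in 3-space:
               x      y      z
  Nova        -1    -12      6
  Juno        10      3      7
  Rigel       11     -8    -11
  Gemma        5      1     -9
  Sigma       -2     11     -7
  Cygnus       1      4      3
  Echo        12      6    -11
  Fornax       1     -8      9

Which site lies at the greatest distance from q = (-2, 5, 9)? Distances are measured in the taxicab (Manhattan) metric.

Rigel

d(q, Nova) = |-2−(-1)| + |5−(-12)| + |9−6| = 1 + 17 + 3 = 21
d(q, Juno) = |-2−10| + |5−3| + |9−7| = 12 + 2 + 2 = 16
d(q, Rigel) = |-2−11| + |5−(-8)| + |9−(-11)| = 13 + 13 + 20 = 46
d(q, Gemma) = |-2−5| + |5−1| + |9−(-9)| = 7 + 4 + 18 = 29
d(q, Sigma) = |-2−(-2)| + |5−11| + |9−(-7)| = 0 + 6 + 16 = 22
d(q, Cygnus) = |-2−1| + |5−4| + |9−3| = 3 + 1 + 6 = 10
d(q, Echo) = |-2−12| + |5−6| + |9−(-11)| = 14 + 1 + 20 = 35
d(q, Fornax) = |-2−1| + |5−(-8)| + |9−9| = 3 + 13 + 0 = 16
The largest is to Rigel.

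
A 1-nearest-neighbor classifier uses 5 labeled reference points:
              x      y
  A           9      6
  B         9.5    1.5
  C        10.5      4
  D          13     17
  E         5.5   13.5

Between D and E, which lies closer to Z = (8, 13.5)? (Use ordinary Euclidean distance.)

E

Compare squared distances:
|ZD|² = (8−13)² + (13.5−17)² = 25 + 12.25 = 37.25
|ZE|² = (8−5.5)² + (13.5−13.5)² = 6.25 + 0 = 6.25
37.25 > 6.25, so E is closer.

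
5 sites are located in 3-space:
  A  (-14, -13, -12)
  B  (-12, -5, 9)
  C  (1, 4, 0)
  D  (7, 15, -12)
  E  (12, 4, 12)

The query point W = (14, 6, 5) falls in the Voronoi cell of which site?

Compare squared distances (the ordering matches that of the actual distances):
|WA|² = (14−(-14))² + (6−(-13))² + (5−(-12))² = 784 + 361 + 289 = 1434
|WB|² = (14−(-12))² + (6−(-5))² + (5−9)² = 676 + 121 + 16 = 813
|WC|² = (14−1)² + (6−4)² + (5−0)² = 169 + 4 + 25 = 198
|WD|² = (14−7)² + (6−15)² + (5−(-12))² = 49 + 81 + 289 = 419
|WE|² = (14−12)² + (6−4)² + (5−12)² = 4 + 4 + 49 = 57
Minimum is at E.

E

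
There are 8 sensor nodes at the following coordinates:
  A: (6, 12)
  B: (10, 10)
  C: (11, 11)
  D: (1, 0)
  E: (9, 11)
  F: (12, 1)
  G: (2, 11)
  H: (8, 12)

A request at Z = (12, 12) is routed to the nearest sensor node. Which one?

Squared Euclidean distances:
|ZA|² = (12−6)² + (12−12)² = 36 + 0 = 36
|ZB|² = (12−10)² + (12−10)² = 4 + 4 = 8
|ZC|² = (12−11)² + (12−11)² = 1 + 1 = 2
|ZD|² = (12−1)² + (12−0)² = 121 + 144 = 265
|ZE|² = (12−9)² + (12−11)² = 9 + 1 = 10
|ZF|² = (12−12)² + (12−1)² = 0 + 121 = 121
|ZG|² = (12−2)² + (12−11)² = 100 + 1 = 101
|ZH|² = (12−8)² + (12−12)² = 16 + 0 = 16
The smallest is to C, so Z lies in the Voronoi region of C.

C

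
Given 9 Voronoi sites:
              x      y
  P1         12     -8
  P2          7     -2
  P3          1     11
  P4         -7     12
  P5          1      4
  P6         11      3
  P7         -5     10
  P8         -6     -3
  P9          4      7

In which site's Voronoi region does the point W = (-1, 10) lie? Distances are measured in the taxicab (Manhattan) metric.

d(W,P1) = 13 + 18 = 31
d(W,P2) = 8 + 12 = 20
d(W,P3) = 2 + 1 = 3
d(W,P4) = 6 + 2 = 8
d(W,P5) = 2 + 6 = 8
d(W,P6) = 12 + 7 = 19
d(W,P7) = 4 + 0 = 4
d(W,P8) = 5 + 13 = 18
d(W,P9) = 5 + 3 = 8
The smallest is to P3, so W lies in the Voronoi region of P3.

P3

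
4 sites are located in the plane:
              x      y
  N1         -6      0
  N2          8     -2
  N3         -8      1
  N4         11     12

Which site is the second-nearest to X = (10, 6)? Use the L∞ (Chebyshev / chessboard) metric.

N2

d(X,N1) = max(16, 6) = 16
d(X,N2) = max(2, 8) = 8
d(X,N3) = max(18, 5) = 18
d(X,N4) = max(1, 6) = 6
Sorted ascending: N4, N2, N1, … — the second-nearest is N2.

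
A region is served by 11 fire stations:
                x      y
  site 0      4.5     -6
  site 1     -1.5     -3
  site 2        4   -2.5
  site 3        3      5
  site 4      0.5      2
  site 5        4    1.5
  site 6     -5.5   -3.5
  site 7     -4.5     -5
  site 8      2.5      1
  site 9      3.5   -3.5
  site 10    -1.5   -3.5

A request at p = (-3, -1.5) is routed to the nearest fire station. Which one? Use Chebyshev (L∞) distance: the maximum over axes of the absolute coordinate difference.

d(p, site 0) = max(7.5, 4.5) = 7.5
d(p, site 1) = max(1.5, 1.5) = 1.5
d(p, site 2) = max(7, 1) = 7
d(p, site 3) = max(6, 6.5) = 6.5
d(p, site 4) = max(3.5, 3.5) = 3.5
d(p, site 5) = max(7, 3) = 7
d(p, site 6) = max(2.5, 2) = 2.5
d(p, site 7) = max(1.5, 3.5) = 3.5
d(p, site 8) = max(5.5, 2.5) = 5.5
d(p, site 9) = max(6.5, 2) = 6.5
d(p, site 10) = max(1.5, 2) = 2
The smallest is to site 1, so p lies in the Voronoi region of site 1.

site 1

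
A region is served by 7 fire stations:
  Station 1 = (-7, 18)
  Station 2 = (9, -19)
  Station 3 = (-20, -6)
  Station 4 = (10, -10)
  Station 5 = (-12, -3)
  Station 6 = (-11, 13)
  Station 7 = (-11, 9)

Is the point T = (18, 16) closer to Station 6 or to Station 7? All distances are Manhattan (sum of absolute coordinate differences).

d(T, Station 6) = |18−(-11)| + |16−13| = 29 + 3 = 32
d(T, Station 7) = |18−(-11)| + |16−9| = 29 + 7 = 36
32 < 36, so Station 6 is closer.

Station 6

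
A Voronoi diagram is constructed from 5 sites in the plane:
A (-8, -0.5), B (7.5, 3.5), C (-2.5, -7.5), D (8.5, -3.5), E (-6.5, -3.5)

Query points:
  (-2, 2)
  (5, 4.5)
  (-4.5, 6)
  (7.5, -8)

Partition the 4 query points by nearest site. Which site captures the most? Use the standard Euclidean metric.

(-2, 2) — d² to each: A:42.25, B:92.5, C:90.5, D:140.5, E:50.5 → nearest is A
(5, 4.5) — d² to each: A:194, B:7.25, C:200.25, D:76.25, E:196.25 → nearest is B
(-4.5, 6) — d² to each: A:54.5, B:150.25, C:186.25, D:259.25, E:94.25 → nearest is A
(7.5, -8) — d² to each: A:296.5, B:132.25, C:100.25, D:21.25, E:216.25 → nearest is D
Tally — A:2, B:1, D:1. A captures the most (2).

A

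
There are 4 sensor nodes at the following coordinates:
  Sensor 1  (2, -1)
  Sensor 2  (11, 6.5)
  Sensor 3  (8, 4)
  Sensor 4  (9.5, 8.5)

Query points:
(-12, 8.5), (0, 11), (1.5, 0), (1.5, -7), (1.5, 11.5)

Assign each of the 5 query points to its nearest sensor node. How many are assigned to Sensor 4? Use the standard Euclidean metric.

2

(-12, 8.5) — d² to each: Sensor 1:286.25, Sensor 2:533, Sensor 3:420.25, Sensor 4:462.25 → nearest is Sensor 1
(0, 11) — d² to each: Sensor 1:148, Sensor 2:141.25, Sensor 3:113, Sensor 4:96.5 → nearest is Sensor 4
(1.5, 0) — d² to each: Sensor 1:1.25, Sensor 2:132.5, Sensor 3:58.25, Sensor 4:136.25 → nearest is Sensor 1
(1.5, -7) — d² to each: Sensor 1:36.25, Sensor 2:272.5, Sensor 3:163.25, Sensor 4:304.25 → nearest is Sensor 1
(1.5, 11.5) — d² to each: Sensor 1:156.5, Sensor 2:115.25, Sensor 3:98.5, Sensor 4:73 → nearest is Sensor 4
2 of the 5 points have Sensor 4 as nearest.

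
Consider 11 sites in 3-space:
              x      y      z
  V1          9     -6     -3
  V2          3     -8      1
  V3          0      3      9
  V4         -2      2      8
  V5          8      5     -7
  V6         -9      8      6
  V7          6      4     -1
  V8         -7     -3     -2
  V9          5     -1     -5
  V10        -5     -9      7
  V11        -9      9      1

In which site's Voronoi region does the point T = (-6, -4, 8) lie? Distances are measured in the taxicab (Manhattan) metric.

V10

d(T,V1) = 15 + 2 + 11 = 28
d(T,V2) = 9 + 4 + 7 = 20
d(T,V3) = 6 + 7 + 1 = 14
d(T,V4) = 4 + 6 + 0 = 10
d(T,V5) = 14 + 9 + 15 = 38
d(T,V6) = 3 + 12 + 2 = 17
d(T,V7) = 12 + 8 + 9 = 29
d(T,V8) = 1 + 1 + 10 = 12
d(T,V9) = 11 + 3 + 13 = 27
d(T, V10) = 1 + 5 + 1 = 7
d(T, V11) = 3 + 13 + 7 = 23
Minimum is at V10.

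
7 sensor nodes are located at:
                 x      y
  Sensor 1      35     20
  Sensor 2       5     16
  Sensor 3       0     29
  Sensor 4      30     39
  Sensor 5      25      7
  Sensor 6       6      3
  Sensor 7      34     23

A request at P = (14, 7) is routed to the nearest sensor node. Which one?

Since √ is increasing, it suffices to compare squared distances:
d²(P, Sensor 1) = (14−35)² + (7−20)² = 441 + 169 = 610
d²(P, Sensor 2) = (14−5)² + (7−16)² = 81 + 81 = 162
d²(P, Sensor 3) = (14−0)² + (7−29)² = 196 + 484 = 680
d²(P, Sensor 4) = (14−30)² + (7−39)² = 256 + 1024 = 1280
d²(P, Sensor 5) = (14−25)² + (7−7)² = 121 + 0 = 121
d²(P, Sensor 6) = (14−6)² + (7−3)² = 64 + 16 = 80
d²(P, Sensor 7) = (14−34)² + (7−23)² = 400 + 256 = 656
Sensor 6 is nearest.

Sensor 6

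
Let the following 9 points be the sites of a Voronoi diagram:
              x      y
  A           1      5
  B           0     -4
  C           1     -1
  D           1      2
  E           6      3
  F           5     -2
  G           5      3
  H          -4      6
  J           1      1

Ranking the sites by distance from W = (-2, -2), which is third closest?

Compare squared distances (the ordering matches that of the actual distances):
|WA|² = 9 + 49 = 58
|WB|² = 4 + 4 = 8
|WC|² = 9 + 1 = 10
|WD|² = 9 + 16 = 25
|WE|² = 64 + 25 = 89
|WF|² = 49 + 0 = 49
|WG|² = 49 + 25 = 74
|WH|² = 4 + 64 = 68
|WJ|² = 9 + 9 = 18
Sorted ascending: B, C, J, D, … — the third-nearest is J.

J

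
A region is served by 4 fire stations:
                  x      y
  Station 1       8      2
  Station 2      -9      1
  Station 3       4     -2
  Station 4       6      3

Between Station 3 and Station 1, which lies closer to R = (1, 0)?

Station 3

Compare squared distances:
d²(R, Station 3) = (1−4)² + (0−(-2))² = 9 + 4 = 13
d²(R, Station 1) = (1−8)² + (0−2)² = 49 + 4 = 53
13 < 53, so Station 3 is closer.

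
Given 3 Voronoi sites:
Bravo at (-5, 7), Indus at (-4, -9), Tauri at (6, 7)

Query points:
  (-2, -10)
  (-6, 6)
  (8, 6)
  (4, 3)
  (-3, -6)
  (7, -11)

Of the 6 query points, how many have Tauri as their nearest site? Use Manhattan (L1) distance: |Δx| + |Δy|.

(-2, -10) — d to each: Bravo:20, Indus:3, Tauri:25 → nearest is Indus
(-6, 6) — d to each: Bravo:2, Indus:17, Tauri:13 → nearest is Bravo
(8, 6) — d to each: Bravo:14, Indus:27, Tauri:3 → nearest is Tauri
(4, 3) — d to each: Bravo:13, Indus:20, Tauri:6 → nearest is Tauri
(-3, -6) — d to each: Bravo:15, Indus:4, Tauri:22 → nearest is Indus
(7, -11) — d to each: Bravo:30, Indus:13, Tauri:19 → nearest is Indus
2 of the 6 points have Tauri as nearest.

2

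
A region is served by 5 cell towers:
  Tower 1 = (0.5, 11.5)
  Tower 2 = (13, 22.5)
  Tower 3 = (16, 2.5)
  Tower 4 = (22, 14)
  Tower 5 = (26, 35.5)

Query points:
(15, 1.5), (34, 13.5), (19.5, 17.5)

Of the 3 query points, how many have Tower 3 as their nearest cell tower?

1

(15, 1.5) — d² to each: Tower 1:310.25, Tower 2:445, Tower 3:2, Tower 4:205.25, Tower 5:1277 → nearest is Tower 3
(34, 13.5) — d² to each: Tower 1:1126.25, Tower 2:522, Tower 3:445, Tower 4:144.25, Tower 5:548 → nearest is Tower 4
(19.5, 17.5) — d² to each: Tower 1:397, Tower 2:67.25, Tower 3:237.25, Tower 4:18.5, Tower 5:366.25 → nearest is Tower 4
1 of the 3 points has Tower 3 as nearest.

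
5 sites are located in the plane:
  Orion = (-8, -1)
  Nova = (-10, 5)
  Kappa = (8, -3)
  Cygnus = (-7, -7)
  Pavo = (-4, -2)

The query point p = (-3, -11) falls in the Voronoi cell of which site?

Cygnus

Since √ is increasing, it suffices to compare squared distances:
d²(p, Orion) = (-3−(-8))² + (-11−(-1))² = 25 + 100 = 125
d²(p, Nova) = (-3−(-10))² + (-11−5)² = 49 + 256 = 305
d²(p, Kappa) = (-3−8)² + (-11−(-3))² = 121 + 64 = 185
d²(p, Cygnus) = (-3−(-7))² + (-11−(-7))² = 16 + 16 = 32
d²(p, Pavo) = (-3−(-4))² + (-11−(-2))² = 1 + 81 = 82
The smallest is to Cygnus, so p lies in the Voronoi region of Cygnus.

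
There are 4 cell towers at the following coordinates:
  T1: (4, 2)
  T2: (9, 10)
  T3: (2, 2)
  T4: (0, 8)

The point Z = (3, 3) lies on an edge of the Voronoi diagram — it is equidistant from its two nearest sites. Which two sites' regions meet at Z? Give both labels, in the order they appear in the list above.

T1 and T3

Squared distances from Z to each site:
|ZT1|² = (3−4)² + (3−2)² = 1 + 1 = 2
|ZT2|² = (3−9)² + (3−10)² = 36 + 49 = 85
|ZT3|² = (3−2)² + (3−2)² = 1 + 1 = 2
|ZT4|² = (3−0)² + (3−8)² = 9 + 25 = 34
Z is equidistant from T1 and T3 (both at squared distance 2), and every other site is strictly farther — so Z lies on the T1–T3 Voronoi edge.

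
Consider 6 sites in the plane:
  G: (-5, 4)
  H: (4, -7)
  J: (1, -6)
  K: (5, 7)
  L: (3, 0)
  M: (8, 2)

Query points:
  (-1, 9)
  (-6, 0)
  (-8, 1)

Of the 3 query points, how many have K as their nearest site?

1

(-1, 9) — d² to each: G:41, H:281, J:229, K:40, L:97, M:130 → nearest is K
(-6, 0) — d² to each: G:17, H:149, J:85, K:170, L:81, M:200 → nearest is G
(-8, 1) — d² to each: G:18, H:208, J:130, K:205, L:122, M:257 → nearest is G
1 of the 3 points has K as nearest.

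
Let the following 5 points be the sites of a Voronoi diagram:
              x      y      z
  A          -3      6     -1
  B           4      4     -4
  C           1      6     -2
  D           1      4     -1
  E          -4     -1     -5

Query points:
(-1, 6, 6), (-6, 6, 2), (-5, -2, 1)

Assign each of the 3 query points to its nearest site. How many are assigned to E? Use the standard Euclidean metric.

(-1, 6, 6) — d² to each: A:53, B:129, C:68, D:57, E:179 → nearest is A
(-6, 6, 2) — d² to each: A:18, B:140, C:65, D:62, E:102 → nearest is A
(-5, -2, 1) — d² to each: A:72, B:142, C:109, D:76, E:38 → nearest is E
1 of the 3 points has E as nearest.

1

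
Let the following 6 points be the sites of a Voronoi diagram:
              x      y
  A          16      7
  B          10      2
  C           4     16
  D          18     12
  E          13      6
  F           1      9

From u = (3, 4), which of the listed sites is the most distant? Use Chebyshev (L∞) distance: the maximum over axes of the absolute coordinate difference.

D

d(u,A) = max(13, 3) = 13
d(u,B) = max(7, 2) = 7
d(u,C) = max(1, 12) = 12
d(u,D) = max(15, 8) = 15
d(u,E) = max(10, 2) = 10
d(u,F) = max(2, 5) = 5
The largest is to D.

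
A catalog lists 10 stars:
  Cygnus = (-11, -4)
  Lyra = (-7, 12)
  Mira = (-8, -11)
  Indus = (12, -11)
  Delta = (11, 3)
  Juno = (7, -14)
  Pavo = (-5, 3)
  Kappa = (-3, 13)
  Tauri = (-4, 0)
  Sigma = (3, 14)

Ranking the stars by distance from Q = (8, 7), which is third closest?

Kappa

Squared Euclidean distances:
d²(Q, Cygnus) = 361 + 121 = 482
d²(Q, Lyra) = 225 + 25 = 250
d²(Q, Mira) = 256 + 324 = 580
d²(Q, Indus) = 16 + 324 = 340
d²(Q, Delta) = 9 + 16 = 25
d²(Q, Juno) = 1 + 441 = 442
d²(Q, Pavo) = 169 + 16 = 185
d²(Q, Kappa) = 121 + 36 = 157
d²(Q, Tauri) = 144 + 49 = 193
d²(Q, Sigma) = 25 + 49 = 74
Sorted ascending: Delta, Sigma, Kappa, Pavo, … — the third-nearest is Kappa.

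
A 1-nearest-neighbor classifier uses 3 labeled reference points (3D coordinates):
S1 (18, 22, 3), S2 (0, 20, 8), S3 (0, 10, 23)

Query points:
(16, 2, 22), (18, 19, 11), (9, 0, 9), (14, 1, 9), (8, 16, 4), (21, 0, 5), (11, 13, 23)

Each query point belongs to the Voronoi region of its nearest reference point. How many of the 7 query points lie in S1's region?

(16, 2, 22) — d² to each: S1:765, S2:776, S3:321 → nearest is S3
(18, 19, 11) — d² to each: S1:73, S2:334, S3:549 → nearest is S1
(9, 0, 9) — d² to each: S1:601, S2:482, S3:377 → nearest is S3
(14, 1, 9) — d² to each: S1:493, S2:558, S3:473 → nearest is S3
(8, 16, 4) — d² to each: S1:137, S2:96, S3:461 → nearest is S2
(21, 0, 5) — d² to each: S1:497, S2:850, S3:865 → nearest is S1
(11, 13, 23) — d² to each: S1:530, S2:395, S3:130 → nearest is S3
2 of the 7 points have S1 as nearest.

2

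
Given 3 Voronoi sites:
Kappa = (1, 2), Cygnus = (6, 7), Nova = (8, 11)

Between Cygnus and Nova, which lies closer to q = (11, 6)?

Cygnus

Compare squared distances:
d²(q, Cygnus) = (11−6)² + (6−7)² = 25 + 1 = 26
d²(q, Nova) = (11−8)² + (6−11)² = 9 + 25 = 34
26 < 34, so Cygnus is closer.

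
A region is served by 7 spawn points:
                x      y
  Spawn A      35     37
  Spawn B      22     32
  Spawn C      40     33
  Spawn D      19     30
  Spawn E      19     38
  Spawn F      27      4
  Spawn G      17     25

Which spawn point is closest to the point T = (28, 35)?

Spawn B

Squared Euclidean distances:
d²(T, Spawn A) = (28−35)² + (35−37)² = 49 + 4 = 53
d²(T, Spawn B) = (28−22)² + (35−32)² = 36 + 9 = 45
d²(T, Spawn C) = (28−40)² + (35−33)² = 144 + 4 = 148
d²(T, Spawn D) = (28−19)² + (35−30)² = 81 + 25 = 106
d²(T, Spawn E) = (28−19)² + (35−38)² = 81 + 9 = 90
d²(T, Spawn F) = (28−27)² + (35−4)² = 1 + 961 = 962
d²(T, Spawn G) = (28−17)² + (35−25)² = 121 + 100 = 221
Spawn B is nearest.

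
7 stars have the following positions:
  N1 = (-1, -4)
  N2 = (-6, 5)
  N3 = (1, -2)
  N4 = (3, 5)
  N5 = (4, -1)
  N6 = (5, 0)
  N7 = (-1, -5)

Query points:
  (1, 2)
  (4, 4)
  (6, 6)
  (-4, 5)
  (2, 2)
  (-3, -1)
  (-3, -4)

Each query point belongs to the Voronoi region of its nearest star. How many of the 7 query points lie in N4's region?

(1, 2) — d² to each: N1:40, N2:58, N3:16, N4:13, N5:18, N6:20, N7:53 → nearest is N4
(4, 4) — d² to each: N1:89, N2:101, N3:45, N4:2, N5:25, N6:17, N7:106 → nearest is N4
(6, 6) — d² to each: N1:149, N2:145, N3:89, N4:10, N5:53, N6:37, N7:170 → nearest is N4
(-4, 5) — d² to each: N1:90, N2:4, N3:74, N4:49, N5:100, N6:106, N7:109 → nearest is N2
(2, 2) — d² to each: N1:45, N2:73, N3:17, N4:10, N5:13, N6:13, N7:58 → nearest is N4
(-3, -1) — d² to each: N1:13, N2:45, N3:17, N4:72, N5:49, N6:65, N7:20 → nearest is N1
(-3, -4) — d² to each: N1:4, N2:90, N3:20, N4:117, N5:58, N6:80, N7:5 → nearest is N1
4 of the 7 points have N4 as nearest.

4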